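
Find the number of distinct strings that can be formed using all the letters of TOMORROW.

The 8 letters of TOMORROW have repeats: O appearing 3 times and R appearing twice.
So there are 8! / (3!·2!) = 3360 distinguishable arrangements.

3360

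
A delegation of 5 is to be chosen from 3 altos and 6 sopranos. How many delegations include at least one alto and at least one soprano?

Total 5-person selections from all 9: C(9,5) = 126.
Subtract selections that omit an entire group: no altos → C(6,5) = 6; no sopranos → C(3,5) = 0.
Both groups omitted at once is impossible, so 126 − 6 = 120.

120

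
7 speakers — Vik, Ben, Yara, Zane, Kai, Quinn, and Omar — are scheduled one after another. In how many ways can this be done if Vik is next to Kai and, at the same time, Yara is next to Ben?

Treat {Vik,Kai} as one block (2 orders) and {Yara,Ben} as another (2 orders).
That leaves 5 units to arrange: 2 × 2 × 5! = 4 × 120 = 480.

480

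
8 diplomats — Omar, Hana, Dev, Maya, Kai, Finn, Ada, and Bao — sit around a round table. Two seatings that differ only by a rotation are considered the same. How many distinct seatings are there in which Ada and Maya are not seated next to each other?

All circular seatings of 8 people number (7)! = 5040.
Seatings with Ada beside Maya: treat them as a block with 2 internal orders, giving 2 × (6)! = 1440.
Subtracting, 5040 − 1440 = 3600.

3600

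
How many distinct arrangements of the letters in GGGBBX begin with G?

30

With the first slot taken by G, it remains to arrange the other 5 letters (GGBBX).
Those 5 letters have B appearing twice and G appearing twice, giving (5)!/(2!·2!) = 30.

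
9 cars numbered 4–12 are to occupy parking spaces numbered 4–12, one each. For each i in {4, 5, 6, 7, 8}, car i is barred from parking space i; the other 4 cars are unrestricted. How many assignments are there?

Let Aᵢ (for 4 ≤ i ≤ 8) be the placements that put car i in its forbidden parking space. Any j of these fix j positions, leaving (9−j)! ways to fill the rest, and there are C(5,j) ways to pick which j.
By inclusion–exclusion, the number of valid placements is Σ_{j=0}^{5} (−1)^j C(5,j)·(9−j)!.
Computing: 362880 − 201600 + 50400 − 7200 + 600 − 24 = 205056.

205056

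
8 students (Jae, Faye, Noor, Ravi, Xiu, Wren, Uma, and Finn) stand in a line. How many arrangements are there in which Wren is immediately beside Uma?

Treat {Wren, Uma} as a single unit. There are 7 units to order, and the pair itself can be ordered 2 ways.
That gives 2 × 7! = 2 × 5040 = 10080.

10080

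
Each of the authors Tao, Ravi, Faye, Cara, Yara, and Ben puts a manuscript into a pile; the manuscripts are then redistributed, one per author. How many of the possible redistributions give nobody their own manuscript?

This is the derangement count D_6: permutations of 6 items with no fixed point.
By inclusion–exclusion this is Σ_{j=0}^{6} (−1)^j C(6,j)·(6−j)!.
Computing: 720 − 720 + 360 − 120 + 30 − 6 + 1 = 265.

265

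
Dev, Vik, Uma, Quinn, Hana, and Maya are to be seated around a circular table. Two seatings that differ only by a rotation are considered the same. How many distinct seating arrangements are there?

Fix one person's seat to break rotational symmetry; the remaining 5 people can be arranged in (5)! = 120 ways.

120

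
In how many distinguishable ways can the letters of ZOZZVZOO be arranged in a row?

280

Letter multiplicities in ZOZZVZOO: O×3, V×1, Z×4.
Dividing 8! = 40320 by 4!·3! = 144 for the repeated letters gives 280.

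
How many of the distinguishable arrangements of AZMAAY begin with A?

With the first slot taken by A, it remains to arrange the other 5 letters (ZMAAY).
Those 5 letters have A appearing twice, giving (5)!/(2!) = 60.

60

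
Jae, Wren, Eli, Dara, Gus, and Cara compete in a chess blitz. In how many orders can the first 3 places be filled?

This is an ordered selection of 3 from 6: P(6,3).
That gives 6 × 5 × 4 = 120.

120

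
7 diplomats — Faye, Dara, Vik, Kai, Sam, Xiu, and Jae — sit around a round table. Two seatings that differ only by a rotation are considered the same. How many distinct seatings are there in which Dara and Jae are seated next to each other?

240

Glue Dara and Jae into a block (2 internal orders). Seating 6 units around a circle gives (5)! arrangements.
So 2 × (5)! = 2 × 120 = 240.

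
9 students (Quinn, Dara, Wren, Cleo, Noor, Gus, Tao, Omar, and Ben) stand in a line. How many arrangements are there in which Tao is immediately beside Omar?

Treat {Tao, Omar} as a single unit. There are 8 units to order, and the pair itself can be ordered 2 ways.
So the count is 2·(8)! = 80640.

80640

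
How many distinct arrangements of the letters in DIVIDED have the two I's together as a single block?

Treat the 2 copies of I as a single block. The multiset to arrange is then {II, D, D, D, E, V}, 6 items in all.
That gives (6)!/(3!) = 120 arrangements.

120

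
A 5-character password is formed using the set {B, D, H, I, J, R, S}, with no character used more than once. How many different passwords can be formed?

Choose and order 5 of the 7 symbols: the first character has 7 options, the next 6, and so on down to 3.
That product is 7 × 6 × 5 × 4 × 3 = 2520.

2520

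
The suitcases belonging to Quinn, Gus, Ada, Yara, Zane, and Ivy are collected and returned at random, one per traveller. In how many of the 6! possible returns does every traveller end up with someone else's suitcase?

265

This is the derangement count D_6: permutations of 6 items with no fixed point.
By inclusion–exclusion this is Σ_{j=0}^{6} (−1)^j C(6,j)·(6−j)!.
Computing: 720 − 720 + 360 − 120 + 30 − 6 + 1 = 265.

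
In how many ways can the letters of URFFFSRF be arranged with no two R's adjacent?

There are 8!/(4!·2!) = 840 arrangements of URFFFSRF in total.
Arrangements with the R's together: treat RR as one letter, giving (7)!/(4!) = 210.
Subtracting, 840 − 210 = 630 arrangements keep the R's apart.

630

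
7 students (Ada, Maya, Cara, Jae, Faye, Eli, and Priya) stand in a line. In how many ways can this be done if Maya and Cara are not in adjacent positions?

Of the 7! = 5040 arrangements, those with Maya and Cara adjacent number 2 × 6! = 1440 (treat the pair as a block with 2 internal orders).
Complementary counting: 5040 − 1440 = 3600.

3600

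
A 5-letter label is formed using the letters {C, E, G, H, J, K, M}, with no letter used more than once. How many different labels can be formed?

Choose and order 5 of the 7 symbols: the first letter has 7 options, the next 6, and so on down to 3.
That product is 7 × 6 × 5 × 4 × 3 = 2520.

2520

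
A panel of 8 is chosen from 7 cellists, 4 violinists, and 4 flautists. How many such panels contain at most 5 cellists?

Split by how many cellists are chosen (0 through 5).
Sum: C(7,0)·C(8,8) + C(7,1)·C(8,7) + C(7,2)·C(8,6) + C(7,3)·C(8,5) + C(7,4)·C(8,4) + C(7,5)·C(8,3) = 1 + 56 + 588 + 1960 + 2450 + 1176 = 6231.

6231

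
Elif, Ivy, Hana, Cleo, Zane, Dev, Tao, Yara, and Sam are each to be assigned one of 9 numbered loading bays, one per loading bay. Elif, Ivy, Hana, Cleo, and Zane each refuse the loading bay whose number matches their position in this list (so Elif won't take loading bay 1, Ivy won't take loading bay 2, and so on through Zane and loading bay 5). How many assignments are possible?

Let Aᵢ (for 1 ≤ i ≤ 5) be the placements that put person i in their forbidden loading bay. Any j of these fix j positions, leaving (9−j)! ways to fill the rest, and there are C(5,j) ways to pick which j.
By inclusion–exclusion, the number of valid placements is Σ_{j=0}^{5} (−1)^j C(5,j)·(9−j)!.
Computing: 362880 − 201600 + 50400 − 7200 + 600 − 24 = 205056.

205056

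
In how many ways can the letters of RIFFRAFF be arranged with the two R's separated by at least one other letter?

There are 8!/(4!·2!) = 840 arrangements of RIFFRAFF in total.
If the two R's are adjacent, glue them into one block, leaving 7 items to arrange: (7)!/(4!) = 210 ways.
Subtracting, 840 − 210 = 630 arrangements keep the R's apart.

630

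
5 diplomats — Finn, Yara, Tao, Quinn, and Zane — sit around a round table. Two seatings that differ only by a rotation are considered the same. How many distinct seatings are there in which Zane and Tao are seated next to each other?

12

Glue Zane and Tao into a block (2 internal orders). Seating 4 units around a circle gives (3)! arrangements.
So 2 × (3)! = 2 × 6 = 12.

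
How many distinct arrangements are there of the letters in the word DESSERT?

Letter multiplicities in DESSERT: D×1, E×2, R×1, S×2, T×1.
So there are 7! / (2!·2!) = 1260 distinguishable arrangements.

1260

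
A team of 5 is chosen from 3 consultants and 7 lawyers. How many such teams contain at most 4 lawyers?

231

Split by how many lawyers are chosen (0 through 4).
Sum: C(7,0)·C(3,5) + C(7,1)·C(3,4) + C(7,2)·C(3,3) + C(7,3)·C(3,2) + C(7,4)·C(3,1) = 0 + 0 + 21 + 105 + 105 = 231.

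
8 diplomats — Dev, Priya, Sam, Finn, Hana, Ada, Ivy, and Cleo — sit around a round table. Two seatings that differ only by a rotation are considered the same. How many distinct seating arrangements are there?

Seat Dev anywhere (absorbing the rotational symmetry), then permute the other 7: (7)! = 5040.

5040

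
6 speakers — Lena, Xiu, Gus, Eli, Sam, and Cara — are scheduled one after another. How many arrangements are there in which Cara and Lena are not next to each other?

Of the 6! = 720 arrangements, those with Cara and Lena adjacent number 2 × 5! = 240 (treat the pair as a block with 2 internal orders).
So 720 − 240 = 480 arrangements keep them apart.

480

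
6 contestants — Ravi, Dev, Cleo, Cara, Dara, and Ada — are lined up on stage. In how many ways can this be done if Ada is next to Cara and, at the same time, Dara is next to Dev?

96

Treat {Ada,Cara} as one block (2 orders) and {Dara,Dev} as another (2 orders).
That leaves 4 units to arrange: 2 × 2 × 4! = 4 × 24 = 96.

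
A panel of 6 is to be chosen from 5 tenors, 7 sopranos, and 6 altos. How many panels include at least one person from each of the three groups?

15470

Unrestricted: C(18,6) = 18564 ways to pick any 6 of the 18.
Selections missing a whole group: no tenors → C(13,6) = 1716; no sopranos → C(11,6) = 462; no altos → C(12,6) = 924.
Add back selections omitting two groups (i.e. drawn from a single group): C(5,6) + C(7,6) + C(6,6) = 8.
By inclusion–exclusion: 18564 − 3102 + 8 = 15470.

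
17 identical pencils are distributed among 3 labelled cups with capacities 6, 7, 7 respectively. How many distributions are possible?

10

Without the upper bounds there are C(19,2) = 171 ways to split 17 among 3 cups.
Subtract solutions that violate a single cap (substitute x_i' = x_i − (cap_i+1)): x_1 ≥ 7 gives C(12,2) = 66; x_2 ≥ 8 gives C(11,2) = 55; x_3 ≥ 8 gives C(11,2) = 55. Together 176.
Add back pairs where two caps are both exceeded: 6 + 6 + 3 = 15.
By inclusion–exclusion the count is 171 − 176 + 15 = 10.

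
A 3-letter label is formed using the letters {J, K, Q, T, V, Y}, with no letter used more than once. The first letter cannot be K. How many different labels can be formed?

100

The first letter has 6−1 = 5 choices (anything except K).
The remaining 2 letters are filled from the other 5 symbols without repetition: 5 × 4 = 20.
Total: 5 × 20 = 100.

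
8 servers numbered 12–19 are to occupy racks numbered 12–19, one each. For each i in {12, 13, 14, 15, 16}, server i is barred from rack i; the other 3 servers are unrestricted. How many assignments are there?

21234

Let Aᵢ (for 12 ≤ i ≤ 16) be the placements that put server i in its forbidden rack. Any j of these fix j positions, leaving (8−j)! ways to fill the rest, and there are C(5,j) ways to pick which j.
By inclusion–exclusion, the number of valid placements is Σ_{j=0}^{5} (−1)^j C(5,j)·(8−j)!.
Computing: 40320 − 25200 + 7200 − 1200 + 120 − 6 = 21234.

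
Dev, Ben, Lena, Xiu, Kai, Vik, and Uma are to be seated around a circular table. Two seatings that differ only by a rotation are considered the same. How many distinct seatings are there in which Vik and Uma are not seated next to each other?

480

Without the restriction there are (6)! = 720 seatings.
Seatings with Vik beside Uma: treat them as a block with 2 internal orders, giving 2 × (5)! = 240.
Subtracting, 720 − 240 = 480.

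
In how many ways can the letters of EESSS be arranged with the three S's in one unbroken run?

3

Treat the 3 copies of S as a single block. The multiset to arrange is then {SSS, E, E}, 3 items in all.
That gives (3)!/(2!) = 3 arrangements.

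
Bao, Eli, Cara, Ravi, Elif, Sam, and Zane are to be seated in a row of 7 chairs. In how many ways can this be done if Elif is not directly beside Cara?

3600

There are 7! = 5040 arrangements in all. If Elif and Cara are adjacent, merging them into one block gives 2·(6)! = 1440 arrangements.
Complementary counting: 5040 − 1440 = 3600.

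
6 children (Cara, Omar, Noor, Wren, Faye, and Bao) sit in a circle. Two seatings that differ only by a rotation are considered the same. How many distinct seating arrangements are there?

Seat Cara anywhere (absorbing the rotational symmetry), then permute the other 5: (5)! = 120.

120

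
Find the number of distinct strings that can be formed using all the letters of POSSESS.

The 7 letters of POSSESS have repeats: S appearing 4 times.
Dividing 7! = 5040 by 4! = 24 for the repeated letters gives 210.

210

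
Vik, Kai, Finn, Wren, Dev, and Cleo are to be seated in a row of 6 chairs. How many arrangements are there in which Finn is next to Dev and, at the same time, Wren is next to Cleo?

Treat {Finn,Dev} as one block (2 orders) and {Wren,Cleo} as another (2 orders).
That leaves 4 units to arrange: 2 × 2 × 4! = 4 × 24 = 96.

96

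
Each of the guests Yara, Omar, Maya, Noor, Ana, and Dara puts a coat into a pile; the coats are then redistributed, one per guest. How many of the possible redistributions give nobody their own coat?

265

Let Aᵢ be the assignments in which guest i gets their own coat. We want the size of the complement of A₁∪…∪A_6.
By inclusion–exclusion this is Σ_{j=0}^{6} (−1)^j C(6,j)·(6−j)!.
Computing: 720 − 720 + 360 − 120 + 30 − 6 + 1 = 265.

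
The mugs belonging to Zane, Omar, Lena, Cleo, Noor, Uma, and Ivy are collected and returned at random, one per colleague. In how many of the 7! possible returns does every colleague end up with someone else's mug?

This is the derangement count D_7: permutations of 7 items with no fixed point.
By inclusion–exclusion this is Σ_{j=0}^{7} (−1)^j C(7,j)·(7−j)!.
Computing: 5040 − 5040 + 2520 − 840 + 210 − 42 + 7 − 1 = 1854.

1854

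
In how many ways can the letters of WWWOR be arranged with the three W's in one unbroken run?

6

Treat the 3 copies of W as a single block. The multiset to arrange is then {WWW, O, R}, 3 items in all.
All 3 items are distinct, so there are (3)! = 6 arrangements.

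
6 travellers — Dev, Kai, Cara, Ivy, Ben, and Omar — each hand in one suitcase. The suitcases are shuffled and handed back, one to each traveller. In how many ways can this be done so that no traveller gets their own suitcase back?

265

Let Aᵢ be the assignments in which traveller i gets their own suitcase. We want the size of the complement of A₁∪…∪A_6.
By inclusion–exclusion this is Σ_{j=0}^{6} (−1)^j C(6,j)·(6−j)!.
Computing: 720 − 720 + 360 − 120 + 30 − 6 + 1 = 265.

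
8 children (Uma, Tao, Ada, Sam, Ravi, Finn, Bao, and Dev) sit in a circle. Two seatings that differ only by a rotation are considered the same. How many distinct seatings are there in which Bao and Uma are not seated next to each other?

3600

All circular seatings of 8 people number (7)! = 5040.
Those with Bao next to Uma: fuse the pair into one unit and seat 7 units around a circle — 2·(6)! = 1440.
Subtracting, 5040 − 1440 = 3600.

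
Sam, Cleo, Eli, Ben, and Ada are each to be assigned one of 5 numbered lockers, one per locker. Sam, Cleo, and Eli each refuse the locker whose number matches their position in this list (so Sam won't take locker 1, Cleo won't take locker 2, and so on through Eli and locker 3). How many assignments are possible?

Let Aᵢ (for i ∈ {1, 2, 3}) be the placements that put person i in their forbidden locker. Any j of these fix j positions, leaving (5−j)! ways to fill the rest, and there are C(3,j) ways to pick which j.
By inclusion–exclusion, the number of valid placements is Σ_{j=0}^{3} (−1)^j C(3,j)·(5−j)!.
Computing: 120 − 72 + 18 − 2 = 64.

64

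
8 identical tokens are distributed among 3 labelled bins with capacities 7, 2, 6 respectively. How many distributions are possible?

20

Without the upper bounds there are C(10,2) = 45 ways to split 8 among 3 bins.
Subtract solutions that violate a single cap (substitute x_i' = x_i − (cap_i+1)): x_1 ≥ 8 gives C(2,2) = 1; x_2 ≥ 3 gives C(7,2) = 21; x_3 ≥ 7 gives C(3,2) = 3. Together 25.
No two caps can be exceeded simultaneously, so the pair terms are all 0.
By inclusion–exclusion the count is 45 − 25 + 0 = 20.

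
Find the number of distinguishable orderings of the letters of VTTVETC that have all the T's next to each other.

Treat the 3 copies of T as a single block. The multiset to arrange is then {TTT, C, E, V, V}, 5 items in all.
That gives (5)!/(2!) = 60 arrangements.

60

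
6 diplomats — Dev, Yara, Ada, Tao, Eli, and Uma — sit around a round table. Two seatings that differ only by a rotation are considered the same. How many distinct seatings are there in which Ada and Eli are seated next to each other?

48

Treat {Ada, Eli} as one unit (2 internal orders) and seat the resulting 5 units around the table: (4)! circular arrangements.
So 2 × (4)! = 2 × 24 = 48.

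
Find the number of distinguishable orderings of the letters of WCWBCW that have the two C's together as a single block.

Treat the 2 copies of C as a single block. The multiset to arrange is then {CC, B, W, W, W}, 5 items in all.
That gives (5)!/(3!) = 20 arrangements.

20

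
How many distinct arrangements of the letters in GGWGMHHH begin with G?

420

With the first slot taken by G, it remains to arrange the other 7 letters (GWGMHHH).
Those 7 letters have G appearing twice and H appearing 3 times, giving (7)!/(3!·2!) = 420.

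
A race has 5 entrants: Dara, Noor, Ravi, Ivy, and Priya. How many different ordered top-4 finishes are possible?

120

This is an ordered selection of 4 from 5: P(5,4).
That gives 5 × 4 × 3 × 2 = 120.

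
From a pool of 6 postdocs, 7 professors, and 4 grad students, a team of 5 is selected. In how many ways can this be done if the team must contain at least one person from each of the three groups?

Total 5-person selections from all 17: C(17,5) = 6188.
Subtract selections that omit an entire group: no postdocs → C(11,5) = 462; no professors → C(10,5) = 252; no grad students → C(13,5) = 1287.
Add back selections omitting two groups (i.e. drawn from a single group): C(6,5) + C(7,5) + C(4,5) = 27.
By inclusion–exclusion: 6188 − 2001 + 27 = 4214.

4214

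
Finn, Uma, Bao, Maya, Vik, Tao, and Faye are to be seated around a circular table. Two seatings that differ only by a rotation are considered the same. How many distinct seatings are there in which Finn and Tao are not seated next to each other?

All circular seatings of 7 people number (6)! = 720.
Seatings with Finn beside Tao: treat them as a block with 2 internal orders, giving 2 × (5)! = 240.
Subtracting, 720 − 240 = 480.

480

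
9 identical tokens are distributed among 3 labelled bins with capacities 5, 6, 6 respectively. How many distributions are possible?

33

Without the upper bounds there are C(11,2) = 55 ways to split 9 among 3 bins.
Subtract solutions that violate a single cap (substitute x_i' = x_i − (cap_i+1)): x_1 ≥ 6 gives C(5,2) = 10; x_2 ≥ 7 gives C(4,2) = 6; x_3 ≥ 7 gives C(4,2) = 6. Together 22.
No two caps can be exceeded simultaneously, so the pair terms are all 0.
By inclusion–exclusion the count is 55 − 22 + 0 = 33.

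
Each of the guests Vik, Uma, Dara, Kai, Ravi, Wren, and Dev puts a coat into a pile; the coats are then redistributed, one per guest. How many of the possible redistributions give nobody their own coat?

Let Aᵢ be the assignments in which guest i gets their own coat. We want the size of the complement of A₁∪…∪A_7.
By inclusion–exclusion this is Σ_{j=0}^{7} (−1)^j C(7,j)·(7−j)!.
Computing: 5040 − 5040 + 2520 − 840 + 210 − 42 + 7 − 1 = 1854.

1854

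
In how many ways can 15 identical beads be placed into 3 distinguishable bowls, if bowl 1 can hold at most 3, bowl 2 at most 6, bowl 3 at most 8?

By stars and bars, unrestricted non-negative solutions to x_1+…+x_3 = 15 number C(15+2,2) = 136.
Subtract solutions that violate a single cap (substitute x_i' = x_i − (cap_i+1)): x_1 ≥ 4 gives C(13,2) = 78; x_2 ≥ 7 gives C(10,2) = 45; x_3 ≥ 9 gives C(8,2) = 28. Together 151.
Add back pairs where two caps are both exceeded: 15 + 6 + 0 = 21.
By inclusion–exclusion the count is 136 − 151 + 21 = 6.

6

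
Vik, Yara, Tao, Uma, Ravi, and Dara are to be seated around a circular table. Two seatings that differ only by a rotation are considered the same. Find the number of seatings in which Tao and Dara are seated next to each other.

Glue Tao and Dara into a block (2 internal orders). Seating 5 units around a circle gives (4)! arrangements.
So 2 × (4)! = 2 × 24 = 48.

48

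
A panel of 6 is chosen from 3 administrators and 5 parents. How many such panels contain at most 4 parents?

25

Split by how many parents are chosen (0 through 4).
Sum: C(5,0)·C(3,6) + C(5,1)·C(3,5) + C(5,2)·C(3,4) + C(5,3)·C(3,3) + C(5,4)·C(3,2) = 0 + 0 + 0 + 10 + 15 = 25.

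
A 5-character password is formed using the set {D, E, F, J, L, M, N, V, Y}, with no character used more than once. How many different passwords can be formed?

15120

Choose and order 5 of the 9 symbols: the first character has 9 options, the next 8, and so on down to 5.
That product is 9 × 8 × 7 × 6 × 5 = 15120.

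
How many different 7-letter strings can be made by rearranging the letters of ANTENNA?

Letter multiplicities in ANTENNA: A×2, E×1, N×3, T×1.
So there are 7! / (3!·2!) = 420 distinguishable arrangements.

420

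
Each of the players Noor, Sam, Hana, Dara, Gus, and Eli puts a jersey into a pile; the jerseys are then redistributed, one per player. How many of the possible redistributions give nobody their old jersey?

Let Aᵢ be the assignments in which player i gets their old jersey. We want the size of the complement of A₁∪…∪A_6.
By inclusion–exclusion this is Σ_{j=0}^{6} (−1)^j C(6,j)·(6−j)!.
Computing: 720 − 720 + 360 − 120 + 30 − 6 + 1 = 265.

265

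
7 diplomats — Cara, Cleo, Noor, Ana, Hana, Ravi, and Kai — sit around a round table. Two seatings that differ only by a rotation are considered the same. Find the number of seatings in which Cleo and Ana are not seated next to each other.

480

Without the restriction there are (6)! = 720 seatings.
Those with Cleo next to Ana: fuse the pair into one unit and seat 6 units around a circle — 2·(5)! = 240.
Subtracting, 720 − 240 = 480.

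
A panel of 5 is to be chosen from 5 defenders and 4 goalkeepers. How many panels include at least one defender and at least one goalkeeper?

With no constraint there are C(9,5) = 126 possible selections.
Subtract selections that omit an entire group: no defenders → C(4,5) = 0; no goalkeepers → C(5,5) = 1.
Both groups omitted at once is impossible, so 126 − 1 = 125.

125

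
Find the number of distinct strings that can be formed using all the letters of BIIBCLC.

630

Letter multiplicities in BIIBCLC: B×2, C×2, I×2, L×1.
Dividing 7! = 5040 by 2!·2!·2! = 8 for the repeated letters gives 630.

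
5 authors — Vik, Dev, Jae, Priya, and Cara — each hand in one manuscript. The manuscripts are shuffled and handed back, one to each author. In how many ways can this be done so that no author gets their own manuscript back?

44

Count assignments avoiding every fixed point. For any j of the 5 authors fixed to their own manuscript, the other 5−j can be arranged in (5−j)! ways.
By inclusion–exclusion this is Σ_{j=0}^{5} (−1)^j C(5,j)·(5−j)!.
Computing: 120 − 120 + 60 − 20 + 5 − 1 = 44.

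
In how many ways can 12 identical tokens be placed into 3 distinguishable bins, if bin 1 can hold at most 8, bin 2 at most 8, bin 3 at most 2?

Without the upper bounds there are C(14,2) = 91 ways to split 12 among 3 bins.
Subtract solutions that violate a single cap (substitute x_i' = x_i − (cap_i+1)): x_1 ≥ 9 gives C(5,2) = 10; x_2 ≥ 9 gives C(5,2) = 10; x_3 ≥ 3 gives C(11,2) = 55. Together 75.
Add back pairs where two caps are both exceeded: 0 + 1 + 1 = 2.
By inclusion–exclusion the count is 91 − 75 + 2 = 18.

18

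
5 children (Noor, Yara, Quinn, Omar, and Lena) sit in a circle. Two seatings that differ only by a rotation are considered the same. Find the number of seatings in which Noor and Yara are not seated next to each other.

All circular seatings of 5 people number (4)! = 24.
Seatings with Noor beside Yara: treat them as a block with 2 internal orders, giving 2 × (3)! = 12.
Subtracting, 24 − 12 = 12.

12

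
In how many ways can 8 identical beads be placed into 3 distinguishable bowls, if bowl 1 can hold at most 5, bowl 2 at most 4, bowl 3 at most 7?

Without the upper bounds there are C(10,2) = 45 ways to split 8 among 3 bowls.
Subtract solutions that violate a single cap (substitute x_i' = x_i − (cap_i+1)): x_1 ≥ 6 gives C(4,2) = 6; x_2 ≥ 5 gives C(5,2) = 10; x_3 ≥ 8 gives C(2,2) = 1. Together 17.
No two caps can be exceeded simultaneously, so the pair terms are all 0.
By inclusion–exclusion the count is 45 − 17 + 0 = 28.

28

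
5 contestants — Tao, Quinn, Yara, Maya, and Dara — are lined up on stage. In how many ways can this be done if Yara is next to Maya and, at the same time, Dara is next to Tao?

Treat {Yara,Maya} as one block (2 orders) and {Dara,Tao} as another (2 orders).
That leaves 3 units to arrange: 2 × 2 × 3! = 4 × 6 = 24.

24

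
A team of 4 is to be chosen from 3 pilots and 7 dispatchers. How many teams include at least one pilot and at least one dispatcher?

175

With no constraint there are C(10,4) = 210 possible selections.
Subtract selections that omit an entire group: no pilots → C(7,4) = 35; no dispatchers → C(3,4) = 0.
Both groups omitted at once is impossible, so 210 − 35 = 175.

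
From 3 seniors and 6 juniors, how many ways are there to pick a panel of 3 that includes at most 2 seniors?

Split by how many seniors are chosen (0 through 2).
Sum: C(3,0)·C(6,3) + C(3,1)·C(6,2) + C(3,2)·C(6,1) = 20 + 45 + 18 = 83.

83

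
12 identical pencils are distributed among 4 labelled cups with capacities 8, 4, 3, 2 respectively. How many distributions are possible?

By stars and bars, unrestricted non-negative solutions to x_1+…+x_4 = 12 number C(12+3,3) = 455.
Subtract solutions that violate a single cap (substitute x_i' = x_i − (cap_i+1)): x_1 ≥ 9 gives C(6,3) = 20; x_2 ≥ 5 gives C(10,3) = 120; x_3 ≥ 4 gives C(11,3) = 165; x_4 ≥ 3 gives C(12,3) = 220. Together 525.
Add back pairs where two caps are both exceeded: 0 + 0 + 1 + 20 + 35 + 56 = 112.
Subtract triples: 0 + 0 + 0 + 1 = 1.
By inclusion–exclusion the count is 455 − 525 + 112 − 1 = 41.

41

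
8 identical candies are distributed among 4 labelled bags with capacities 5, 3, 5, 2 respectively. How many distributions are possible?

Ignoring the caps, the number of non-negative solutions to x_1+…+x_4 = 8 is C(11,3) = 165.
Subtract solutions that violate a single cap (substitute x_i' = x_i − (cap_i+1)): x_1 ≥ 6 gives C(5,3) = 10; x_2 ≥ 4 gives C(7,3) = 35; x_3 ≥ 6 gives C(5,3) = 10; x_4 ≥ 3 gives C(8,3) = 56. Together 111.
Add back pairs where two caps are both exceeded: 0 + 0 + 0 + 0 + 4 + 0 = 4.
By inclusion–exclusion the count is 165 − 111 + 4 = 58.

58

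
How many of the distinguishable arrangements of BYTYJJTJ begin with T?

Fix T in the first position and arrange the remaining 7 letters.
Those 7 letters have J appearing 3 times and Y appearing twice, giving (7)!/(3!·2!) = 420.

420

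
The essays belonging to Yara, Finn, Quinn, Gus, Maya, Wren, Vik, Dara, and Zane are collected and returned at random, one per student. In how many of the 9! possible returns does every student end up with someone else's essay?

Count assignments avoiding every fixed point. For any j of the 9 students fixed to their own essay, the other 9−j can be arranged in (9−j)! ways.
By inclusion–exclusion this is Σ_{j=0}^{9} (−1)^j C(9,j)·(9−j)!.
Computing: 362880 − 362880 + 181440 − 60480 + 15120 − 3024 + 504 − 72 + 9 − 1 = 133496.

133496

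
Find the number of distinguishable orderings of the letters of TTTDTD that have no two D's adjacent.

10

There are 6!/(4!·2!) = 15 arrangements of TTTDTD in total.
Arrangements with the D's together: treat DD as one letter, giving (5)!/(4!) = 5.
Subtracting, 15 − 5 = 10 arrangements keep the D's apart.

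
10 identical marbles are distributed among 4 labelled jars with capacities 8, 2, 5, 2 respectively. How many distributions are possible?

50

Without the upper bounds there are C(13,3) = 286 ways to split 10 among 4 jars.
Subtract solutions that violate a single cap (substitute x_i' = x_i − (cap_i+1)): x_1 ≥ 9 gives C(4,3) = 4; x_2 ≥ 3 gives C(10,3) = 120; x_3 ≥ 6 gives C(7,3) = 35; x_4 ≥ 3 gives C(10,3) = 120. Together 279.
Add back pairs where two caps are both exceeded: 0 + 0 + 0 + 4 + 35 + 4 = 43.
By inclusion–exclusion the count is 286 − 279 + 43 = 50.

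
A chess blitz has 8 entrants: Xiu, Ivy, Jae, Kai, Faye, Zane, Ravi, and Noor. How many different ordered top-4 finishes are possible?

1680

This is an ordered selection of 4 from 8: P(8,4).
That gives 8 × 7 × 6 × 5 = 1680.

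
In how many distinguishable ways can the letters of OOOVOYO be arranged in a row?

OOOVOYO has 7 letters with O appearing 5 times.
Dividing 7! = 5040 by 5! = 120 for the repeated letters gives 42.

42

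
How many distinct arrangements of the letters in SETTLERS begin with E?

1260

Fix E in the first position and arrange the remaining 7 letters.
Those 7 letters have S appearing twice and T appearing twice, giving (7)!/(2!·2!) = 1260.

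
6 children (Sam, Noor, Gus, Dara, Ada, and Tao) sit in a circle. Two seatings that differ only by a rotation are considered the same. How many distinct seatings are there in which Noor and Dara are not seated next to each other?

All circular seatings of 6 people number (5)! = 120.
Those with Noor next to Dara: fuse the pair into one unit and seat 5 units around a circle — 2·(4)! = 48.
Subtracting, 120 − 48 = 72.

72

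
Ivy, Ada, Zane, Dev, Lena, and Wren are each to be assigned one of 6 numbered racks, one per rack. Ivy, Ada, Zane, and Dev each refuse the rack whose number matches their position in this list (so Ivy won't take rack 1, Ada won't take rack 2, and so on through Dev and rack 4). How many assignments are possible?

Let Aᵢ (for 1 ≤ i ≤ 4) be the placements that put person i in their forbidden rack. Any j of these fix j positions, leaving (6−j)! ways to fill the rest, and there are C(4,j) ways to pick which j.
By inclusion–exclusion, the number of valid placements is Σ_{j=0}^{4} (−1)^j C(4,j)·(6−j)!.
Computing: 720 − 480 + 144 − 24 + 2 = 362.

362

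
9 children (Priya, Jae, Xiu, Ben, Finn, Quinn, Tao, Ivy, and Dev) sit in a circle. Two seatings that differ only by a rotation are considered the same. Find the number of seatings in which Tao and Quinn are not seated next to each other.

30240

Without the restriction there are (8)! = 40320 seatings.
Seatings with Tao beside Quinn: treat them as a block with 2 internal orders, giving 2 × (7)! = 10080.
Subtracting, 40320 − 10080 = 30240.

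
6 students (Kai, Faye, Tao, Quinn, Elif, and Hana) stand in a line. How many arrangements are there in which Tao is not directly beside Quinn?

Of the 6! = 720 arrangements, those with Tao and Quinn adjacent number 2 × 5! = 240 (treat the pair as a block with 2 internal orders).
Complementary counting: 720 − 240 = 480.

480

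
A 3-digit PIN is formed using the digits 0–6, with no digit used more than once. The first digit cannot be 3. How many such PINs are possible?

180

The first digit has 7−1 = 6 choices (anything except 3).
The remaining 2 digits are filled from the other 6 symbols without repetition: 6 × 5 = 30.
Total: 6 × 30 = 180.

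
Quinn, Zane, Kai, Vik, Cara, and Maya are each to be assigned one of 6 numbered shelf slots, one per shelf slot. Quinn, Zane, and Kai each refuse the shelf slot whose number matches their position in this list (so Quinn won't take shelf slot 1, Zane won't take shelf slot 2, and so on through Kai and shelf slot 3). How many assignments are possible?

426

Let Aᵢ (for i ∈ {1, 2, 3}) be the placements that put person i in their forbidden shelf slot. Any j of these fix j positions, leaving (6−j)! ways to fill the rest, and there are C(3,j) ways to pick which j.
By inclusion–exclusion, the number of valid placements is Σ_{j=0}^{3} (−1)^j C(3,j)·(6−j)!.
Computing: 720 − 360 + 72 − 6 = 426.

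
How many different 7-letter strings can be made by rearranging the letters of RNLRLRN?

210

RNLRLRN has 7 letters with L appearing twice, N appearing twice, and R appearing 3 times.
The number of distinct arrangements is 7!/(3!·2!·2!) = 5040/24 = 210.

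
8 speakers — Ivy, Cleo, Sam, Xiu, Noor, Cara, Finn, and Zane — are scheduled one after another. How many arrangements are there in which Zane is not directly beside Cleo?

Of the 8! = 40320 arrangements, those with Zane and Cleo adjacent number 2 × 7! = 10080 (treat the pair as a block with 2 internal orders).
So 40320 − 10080 = 30240 arrangements keep them apart.

30240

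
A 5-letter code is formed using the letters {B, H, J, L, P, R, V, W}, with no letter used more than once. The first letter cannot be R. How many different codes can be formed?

5880

The first letter has 8−1 = 7 choices (anything except R).
The remaining 4 letters are filled from the other 7 symbols without repetition: 7 × 6 × 5 × 4 = 840.
Total: 7 × 840 = 5880.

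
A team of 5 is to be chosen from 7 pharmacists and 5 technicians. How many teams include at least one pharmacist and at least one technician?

770

With no constraint there are C(12,5) = 792 possible selections.
Subtract selections that omit an entire group: no pharmacists → C(5,5) = 1; no technicians → C(7,5) = 21.
Both groups omitted at once is impossible, so 792 − 22 = 770.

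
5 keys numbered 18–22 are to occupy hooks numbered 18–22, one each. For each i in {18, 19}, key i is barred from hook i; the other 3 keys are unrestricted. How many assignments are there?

78

Let Aᵢ (for i ∈ {18, 19}) be the placements that put key i in its forbidden hook. Any j of these fix j positions, leaving (5−j)! ways to fill the rest, and there are C(2,j) ways to pick which j.
By inclusion–exclusion, the number of valid placements is Σ_{j=0}^{2} (−1)^j C(2,j)·(5−j)!.
Computing: 120 − 48 + 6 = 78.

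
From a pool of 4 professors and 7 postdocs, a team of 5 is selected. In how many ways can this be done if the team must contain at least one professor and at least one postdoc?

441

Unrestricted: C(11,5) = 462 ways to pick any 5 of the 11.
Subtract selections that omit an entire group: no professors → C(7,5) = 21; no postdocs → C(4,5) = 0.
Both groups omitted at once is impossible, so 462 − 21 = 441.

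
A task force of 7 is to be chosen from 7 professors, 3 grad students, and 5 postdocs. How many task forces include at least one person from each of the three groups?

Unrestricted: C(15,7) = 6435 ways to pick any 7 of the 15.
Subtract selections that omit an entire group: no professors → C(8,7) = 8; no grad students → C(12,7) = 792; no postdocs → C(10,7) = 120.
Add back selections omitting two groups (i.e. drawn from a single group): C(7,7) + C(3,7) + C(5,7) = 1.
By inclusion–exclusion: 6435 − 920 + 1 = 5516.

5516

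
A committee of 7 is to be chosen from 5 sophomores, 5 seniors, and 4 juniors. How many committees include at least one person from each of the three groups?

With no constraint there are C(14,7) = 3432 possible selections.
Selections missing a whole group: no sophomores → C(9,7) = 36; no seniors → C(9,7) = 36; no juniors → C(10,7) = 120.
Add back selections omitting two groups (i.e. drawn from a single group): C(5,7) + C(5,7) + C(4,7) = 0.
By inclusion–exclusion: 3432 − 192 + 0 = 3240.

3240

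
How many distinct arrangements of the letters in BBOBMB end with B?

Fix B in the last position and arrange the remaining 5 letters.
Those 5 letters have B appearing 3 times, giving (5)!/(3!) = 20.

20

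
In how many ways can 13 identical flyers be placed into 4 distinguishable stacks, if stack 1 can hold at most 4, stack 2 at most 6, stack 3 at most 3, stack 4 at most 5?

51

Ignoring the caps, the number of non-negative solutions to x_1+…+x_4 = 13 is C(16,3) = 560.
Subtract solutions that violate a single cap (substitute x_i' = x_i − (cap_i+1)): x_1 ≥ 5 gives C(11,3) = 165; x_2 ≥ 7 gives C(9,3) = 84; x_3 ≥ 4 gives C(12,3) = 220; x_4 ≥ 6 gives C(10,3) = 120. Together 589.
Add back pairs where two caps are both exceeded: 4 + 35 + 10 + 10 + 1 + 20 = 80.
By inclusion–exclusion the count is 560 − 589 + 80 = 51.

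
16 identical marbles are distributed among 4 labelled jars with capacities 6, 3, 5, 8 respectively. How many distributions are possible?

By stars and bars, unrestricted non-negative solutions to x_1+…+x_4 = 16 number C(16+3,3) = 969.
Subtract solutions that violate a single cap (substitute x_i' = x_i − (cap_i+1)): x_1 ≥ 7 gives C(12,3) = 220; x_2 ≥ 4 gives C(15,3) = 455; x_3 ≥ 6 gives C(13,3) = 286; x_4 ≥ 9 gives C(10,3) = 120. Together 1081.
Add back pairs where two caps are both exceeded: 56 + 20 + 1 + 84 + 20 + 4 = 185.
By inclusion–exclusion the count is 969 − 1081 + 185 = 73.

73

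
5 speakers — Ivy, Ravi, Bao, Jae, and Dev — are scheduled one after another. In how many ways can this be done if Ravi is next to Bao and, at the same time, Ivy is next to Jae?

Treat {Ravi,Bao} as one block (2 orders) and {Ivy,Jae} as another (2 orders).
That leaves 3 units to arrange: 2 × 2 × 3! = 4 × 6 = 24.

24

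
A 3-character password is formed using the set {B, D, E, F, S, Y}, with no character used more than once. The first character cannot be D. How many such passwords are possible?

100

The first character has 6−1 = 5 choices (anything except D).
The remaining 2 characters are filled from the other 5 symbols without repetition: 5 × 4 = 20.
Total: 5 × 20 = 100.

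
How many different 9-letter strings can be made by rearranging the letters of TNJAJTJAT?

TNJAJTJAT has 9 letters with A appearing twice, J appearing 3 times, and T appearing 3 times.
The number of distinct arrangements is 9!/(3!·3!·2!) = 362880/72 = 5040.

5040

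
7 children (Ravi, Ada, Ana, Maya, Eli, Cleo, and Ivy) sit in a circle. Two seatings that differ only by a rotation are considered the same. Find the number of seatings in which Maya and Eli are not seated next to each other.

All circular seatings of 7 people number (6)! = 720.
Those with Maya next to Eli: fuse the pair into one unit and seat 6 units around a circle — 2·(5)! = 240.
Subtracting, 720 − 240 = 480.

480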